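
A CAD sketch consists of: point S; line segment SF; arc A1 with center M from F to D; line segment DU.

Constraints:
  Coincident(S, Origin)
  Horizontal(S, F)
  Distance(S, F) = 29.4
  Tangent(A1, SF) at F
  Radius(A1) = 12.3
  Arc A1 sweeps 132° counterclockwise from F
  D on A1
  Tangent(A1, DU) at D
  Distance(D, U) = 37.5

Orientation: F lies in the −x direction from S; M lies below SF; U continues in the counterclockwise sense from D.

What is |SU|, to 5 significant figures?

50.232

S is at the origin; S and F share the same y with |SF| = 29.4 and F on the −x side, so F = (-29.400, 0.0000). Since A1 is tangent to SF there, MF ⟂ SF, so M = F + (0, -12.3) = (-29.400, -12.300). On A1, F sits at bearing 90° from M; a 132° counterclockwise sweep puts D at bearing 222°, so D = M + 12.3·(cos 222°, sin 222°) = (-38.541, -20.530). Tangency of A1 to DU means the radius MD is perpendicular to DU, so DU runs along (−sin 222°, cos 222°); with |DU| = 37.5, U = (-13.448, -48.398). Then |SU| = |U − S| = 50.232.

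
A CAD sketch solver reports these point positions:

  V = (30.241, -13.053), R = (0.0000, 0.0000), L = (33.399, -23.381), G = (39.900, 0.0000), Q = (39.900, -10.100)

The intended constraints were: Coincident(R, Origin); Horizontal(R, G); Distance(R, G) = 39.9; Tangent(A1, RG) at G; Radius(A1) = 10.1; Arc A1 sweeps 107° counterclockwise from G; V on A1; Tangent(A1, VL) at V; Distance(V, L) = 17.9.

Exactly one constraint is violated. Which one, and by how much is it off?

Distance(V, L) = 17.9 — off by 7.10.

R = (0.00, 0.00) ✓; R.y = 0.00, G.y = 0.00 ✓; |RG| = 39.90 ✓; ∠(QG, GR) = 90.00° ✓; |QG| = 10.10 ✓; bearing(Q→V) − bearing(Q→G) = 107.0° ✓; |QV| = 10.10 ✓; ∠(QV, VL) = 90.00° ✓; |VL| = 10.80 ✗.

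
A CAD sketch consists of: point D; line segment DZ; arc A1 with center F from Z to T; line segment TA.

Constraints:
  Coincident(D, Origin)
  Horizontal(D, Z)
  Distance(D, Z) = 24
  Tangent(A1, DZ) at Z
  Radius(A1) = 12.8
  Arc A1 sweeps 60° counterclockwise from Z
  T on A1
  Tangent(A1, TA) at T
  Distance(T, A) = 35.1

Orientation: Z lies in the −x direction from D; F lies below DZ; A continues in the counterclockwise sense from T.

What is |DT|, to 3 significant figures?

35.7

Since A1 is tangent to DZ there, FZ ⟂ DZ, so F = Z + (0, -12.8) = (-24.0, -12.8). On A1, Z sits at bearing 90° from F; a 60° counterclockwise sweep puts T at bearing 150°, so T = F + 12.8·(cos 150°, sin 150°) = (-35.1, -6.40). Then |DT| = |T − D| = 35.7.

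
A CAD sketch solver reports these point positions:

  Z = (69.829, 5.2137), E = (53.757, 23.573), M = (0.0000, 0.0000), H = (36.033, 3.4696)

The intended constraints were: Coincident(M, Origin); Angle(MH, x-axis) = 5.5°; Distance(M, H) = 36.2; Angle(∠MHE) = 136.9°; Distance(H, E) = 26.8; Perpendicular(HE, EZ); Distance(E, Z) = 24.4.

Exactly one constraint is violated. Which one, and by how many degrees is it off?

Perpendicular(HE, EZ) — off by 7.40°.

M = (0.00, 0.00) ✓; MH at 5.500° ✓; |MH| = 36.20 ✓; ∠MHE = 136.9° ✓; |HE| = 26.80 ✓; ∠(HE, EZ) = 97.40° ✗; |EZ| = 24.40 ✓.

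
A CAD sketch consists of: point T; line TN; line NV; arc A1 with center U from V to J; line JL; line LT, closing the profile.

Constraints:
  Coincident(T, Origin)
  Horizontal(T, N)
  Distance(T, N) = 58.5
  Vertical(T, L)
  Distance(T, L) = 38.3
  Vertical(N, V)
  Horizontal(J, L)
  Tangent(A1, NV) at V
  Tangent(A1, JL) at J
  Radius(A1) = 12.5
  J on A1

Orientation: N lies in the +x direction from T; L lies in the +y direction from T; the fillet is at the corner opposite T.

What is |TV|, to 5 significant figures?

63.937

The virtual corner opposite T is at (58.500, 38.300). A1 meets NV tangentially, so UV is at right angles to NV and the tangent condition forces UJ to be normal to JL, with radius 12.5, so the center U sits 12.5 in from both sides at U = (46.000, 25.800). That places the tangent points at V = (58.500, 25.800) on NV and J = (46.000, 38.300) on JL. Then |TV| = |V − T| = 63.937.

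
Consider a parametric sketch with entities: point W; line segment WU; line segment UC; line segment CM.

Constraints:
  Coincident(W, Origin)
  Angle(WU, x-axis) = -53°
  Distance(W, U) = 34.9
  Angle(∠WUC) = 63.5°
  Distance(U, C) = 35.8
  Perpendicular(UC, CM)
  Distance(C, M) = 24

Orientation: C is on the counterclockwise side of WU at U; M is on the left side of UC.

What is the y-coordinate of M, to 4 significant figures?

14.88

W is at the origin; WU runs at -53.0° with length 34.9, so U = 34.9·(cos -53.0°, sin -53.0°) = (21.00, -27.87). ∠WUC = 63.5°, so UC runs at -53.0° + (180° − 63.5°) = 63.50° from the x-axis; with |UC| = 35.8, C = U + 35.8·(cos 63.50°, sin 63.50°) = (36.98, 4.166). The perpendicularity gives CM at right angles to UC; with |CM| = 24.0 on the left of UC, M = C + 24.0·(-0.8949, 0.4462) = (15.50, 14.88). So M.y = 14.88.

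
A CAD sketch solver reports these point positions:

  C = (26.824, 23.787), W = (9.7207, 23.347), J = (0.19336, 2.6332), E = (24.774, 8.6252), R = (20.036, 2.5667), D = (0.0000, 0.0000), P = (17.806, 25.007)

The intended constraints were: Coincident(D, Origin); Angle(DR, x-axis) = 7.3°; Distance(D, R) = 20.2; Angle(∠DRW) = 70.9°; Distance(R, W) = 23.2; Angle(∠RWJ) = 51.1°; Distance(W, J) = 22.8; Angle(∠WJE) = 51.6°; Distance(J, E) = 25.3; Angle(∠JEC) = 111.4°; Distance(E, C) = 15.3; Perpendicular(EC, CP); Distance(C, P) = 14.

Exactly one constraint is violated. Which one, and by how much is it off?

Distance(C, P) = 14 — off by 4.90.

D = (0.00, 0.00) ✓; DR at 7.300° ✓; |DR| = 20.20 ✓; ∠DRW = 70.90° ✓; |RW| = 23.20 ✓; ∠RWJ = 51.10° ✓; |WJ| = 22.80 ✓; ∠WJE = 51.60° ✓; |JE| = 25.30 ✓; ∠JEC = 111.4° ✓; |EC| = 15.30 ✓; ∠(EC, CP) = 90.00° ✓; |CP| = 9.100 ✗.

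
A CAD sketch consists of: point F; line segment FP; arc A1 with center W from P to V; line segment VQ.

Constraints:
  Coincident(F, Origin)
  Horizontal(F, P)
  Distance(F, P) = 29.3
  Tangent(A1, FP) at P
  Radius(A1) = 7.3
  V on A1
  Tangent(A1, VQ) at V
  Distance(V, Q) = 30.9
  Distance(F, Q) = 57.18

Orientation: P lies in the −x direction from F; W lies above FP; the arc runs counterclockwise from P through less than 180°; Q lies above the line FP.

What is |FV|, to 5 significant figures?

27.049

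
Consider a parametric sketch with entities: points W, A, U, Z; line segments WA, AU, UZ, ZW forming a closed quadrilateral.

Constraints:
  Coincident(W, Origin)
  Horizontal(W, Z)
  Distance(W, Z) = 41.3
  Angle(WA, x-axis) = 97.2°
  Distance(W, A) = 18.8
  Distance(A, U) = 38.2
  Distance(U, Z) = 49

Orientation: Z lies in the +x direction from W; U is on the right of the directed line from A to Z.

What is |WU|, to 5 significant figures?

19.863

Checks: |AU| = 38.20 ✓; |UZ| = 49.00 ✓.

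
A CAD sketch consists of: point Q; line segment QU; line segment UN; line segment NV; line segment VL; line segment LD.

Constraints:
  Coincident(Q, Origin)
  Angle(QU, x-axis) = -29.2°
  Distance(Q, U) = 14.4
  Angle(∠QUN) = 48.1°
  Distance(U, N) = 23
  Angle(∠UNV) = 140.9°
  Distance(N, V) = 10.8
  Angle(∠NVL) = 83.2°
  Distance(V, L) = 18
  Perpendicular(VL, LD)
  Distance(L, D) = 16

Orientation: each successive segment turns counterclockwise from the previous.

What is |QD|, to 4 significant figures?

3.676

∠NVL = 83.2° gives VL at -121.4° from the x-axis; with |VL| = 18.0, L = (-10.35, 6.727). VL ⟂ LD, so LD runs at -31.40°; with |LD| = 16.0, D = (3.305, -1.609). Then |QD| = |D − Q| = 3.676.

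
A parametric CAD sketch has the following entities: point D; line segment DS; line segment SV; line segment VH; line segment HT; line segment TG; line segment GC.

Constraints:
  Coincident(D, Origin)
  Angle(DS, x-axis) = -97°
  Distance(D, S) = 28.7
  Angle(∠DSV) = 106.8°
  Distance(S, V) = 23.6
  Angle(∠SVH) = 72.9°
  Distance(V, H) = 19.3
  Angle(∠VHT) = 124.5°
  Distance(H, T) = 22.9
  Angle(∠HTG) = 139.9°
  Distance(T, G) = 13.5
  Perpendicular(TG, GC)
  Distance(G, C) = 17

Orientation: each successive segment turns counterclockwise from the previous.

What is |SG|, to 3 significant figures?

25.9

∠VHT = 124.5° gives HT at 139° from the x-axis; with |HT| = 22.9, T = (3.12, -3.76). ∠HTG = 139.9° gives TG at 179° from the x-axis; with |TG| = 13.5, G = (-10.4, -3.50). Then |SG| = |G − S| = 25.9.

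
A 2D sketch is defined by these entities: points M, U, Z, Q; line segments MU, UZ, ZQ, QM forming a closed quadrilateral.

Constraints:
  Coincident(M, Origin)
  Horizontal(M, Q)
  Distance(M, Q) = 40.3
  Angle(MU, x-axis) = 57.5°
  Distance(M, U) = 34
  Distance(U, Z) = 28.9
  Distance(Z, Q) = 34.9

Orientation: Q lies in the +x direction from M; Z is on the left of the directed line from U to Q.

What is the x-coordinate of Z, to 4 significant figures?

46.61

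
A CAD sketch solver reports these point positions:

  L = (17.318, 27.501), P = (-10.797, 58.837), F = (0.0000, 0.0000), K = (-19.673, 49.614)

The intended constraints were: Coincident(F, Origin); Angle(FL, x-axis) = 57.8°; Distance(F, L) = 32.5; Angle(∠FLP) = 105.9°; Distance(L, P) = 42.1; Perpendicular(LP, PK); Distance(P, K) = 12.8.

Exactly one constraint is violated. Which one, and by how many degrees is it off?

Perpendicular(LP, PK) — off by 4.20°.

F = (0.00, 0.00) ✓; FL at 57.80° ✓; |FL| = 32.50 ✓; ∠FLP = 105.9° ✓; |LP| = 42.10 ✓; ∠(LP, PK) = 94.20° ✗; |PK| = 12.80 ✓.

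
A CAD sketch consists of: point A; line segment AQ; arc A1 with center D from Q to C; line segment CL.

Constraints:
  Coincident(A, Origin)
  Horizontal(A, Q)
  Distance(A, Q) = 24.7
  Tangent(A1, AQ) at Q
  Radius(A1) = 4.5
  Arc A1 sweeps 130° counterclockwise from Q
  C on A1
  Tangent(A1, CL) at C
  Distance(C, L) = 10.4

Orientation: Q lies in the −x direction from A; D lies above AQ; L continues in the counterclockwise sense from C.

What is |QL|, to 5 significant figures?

15.697

A is at the origin; A and Q share the same y with |AQ| = 24.7 and Q on the −x side, so Q = (-24.700, 0.0000). The tangent condition forces DQ to be normal to AQ, so D = Q + (0, 4.5) = (-24.700, 4.5000). On A1, Q sits at bearing -90° from D; a 130° counterclockwise sweep puts C at bearing 40°, so C = D + 4.5·(cos 40°, sin 40°) = (-21.253, 7.3925). A1 meets CL tangentially, so DC is at right angles to CL, so CL runs along (−sin 40°, cos 40°); with |CL| = 10.4, L = (-27.938, 15.359). Then |QL| = |L − Q| = 15.697.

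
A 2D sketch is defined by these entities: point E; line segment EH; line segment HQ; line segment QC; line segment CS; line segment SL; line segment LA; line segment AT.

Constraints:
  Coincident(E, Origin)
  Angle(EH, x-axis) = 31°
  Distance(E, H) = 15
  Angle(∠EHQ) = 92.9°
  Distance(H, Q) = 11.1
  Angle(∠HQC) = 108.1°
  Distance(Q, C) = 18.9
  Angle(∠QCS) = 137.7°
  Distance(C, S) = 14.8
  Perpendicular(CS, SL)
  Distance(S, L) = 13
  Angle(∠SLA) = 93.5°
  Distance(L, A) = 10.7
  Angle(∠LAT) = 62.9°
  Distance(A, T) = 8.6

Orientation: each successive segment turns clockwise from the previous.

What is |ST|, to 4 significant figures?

9.257

E is at the origin; EH runs at 31.0° with length 15.0, so H = (12.86, 7.726). ∠EHQ = 92.9° gives HQ at -56.10° from the x-axis; with |HQ| = 11.1, Q = (19.05, -1.488). ∠HQC = 108.1° gives QC at -128.0° from the x-axis; with |QC| = 18.9, C = (7.412, -16.38). ∠QCS = 137.7° gives CS at -170.3° from the x-axis; with |CS| = 14.8, S = (-7.176, -18.87). CS is perpendicular to SL, so SL runs at 99.70°; with |SL| = 13.0, L = (-9.366, -6.060). ∠SLA = 93.5° gives LA at 13.20° from the x-axis; with |LA| = 10.7, A = (1.051, -3.617). ∠LAT = 62.9° gives AT at -103.9° from the x-axis; with |AT| = 8.6, T = (-1.015, -11.97). Then |ST| = |T − S| = 9.257.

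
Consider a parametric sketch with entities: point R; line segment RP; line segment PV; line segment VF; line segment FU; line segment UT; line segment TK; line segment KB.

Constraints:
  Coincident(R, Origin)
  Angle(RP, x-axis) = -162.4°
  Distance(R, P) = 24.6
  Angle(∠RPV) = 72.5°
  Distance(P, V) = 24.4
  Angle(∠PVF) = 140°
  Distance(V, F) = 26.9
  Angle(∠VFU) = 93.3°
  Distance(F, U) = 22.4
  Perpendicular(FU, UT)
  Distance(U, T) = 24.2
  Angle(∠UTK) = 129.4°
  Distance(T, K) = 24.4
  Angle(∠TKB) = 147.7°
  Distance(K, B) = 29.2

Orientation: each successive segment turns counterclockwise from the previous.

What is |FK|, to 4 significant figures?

39.85

R is at the origin; RP runs at -162.4° with length 24.6, so P = (-23.45, -7.438). ∠RPV = 72.5° gives PV at -54.90° from the x-axis; with |PV| = 24.4, V = (-9.418, -27.40). ∠PVF = 140.0° gives VF at -14.90° from the x-axis; with |VF| = 26.9, F = (16.58, -34.32). ∠VFU = 93.3° gives FU at 71.80° from the x-axis; with |FU| = 22.4, U = (23.57, -13.04). The perpendicularity gives UT at right angles to FU, so UT runs at 161.8°; with |UT| = 24.2, T = (0.5841, -5.480). ∠UTK = 129.4° gives TK at -147.6° from the x-axis; with |TK| = 24.4, K = (-20.02, -18.55). Then |FK| = |K − F| = 39.85.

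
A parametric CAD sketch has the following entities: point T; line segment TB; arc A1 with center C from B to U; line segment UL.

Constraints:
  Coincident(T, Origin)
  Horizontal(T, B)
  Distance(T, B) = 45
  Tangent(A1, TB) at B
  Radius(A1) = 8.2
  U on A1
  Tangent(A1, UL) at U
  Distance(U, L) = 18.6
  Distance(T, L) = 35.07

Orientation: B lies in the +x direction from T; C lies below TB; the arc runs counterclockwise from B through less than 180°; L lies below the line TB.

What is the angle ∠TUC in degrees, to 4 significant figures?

156.4°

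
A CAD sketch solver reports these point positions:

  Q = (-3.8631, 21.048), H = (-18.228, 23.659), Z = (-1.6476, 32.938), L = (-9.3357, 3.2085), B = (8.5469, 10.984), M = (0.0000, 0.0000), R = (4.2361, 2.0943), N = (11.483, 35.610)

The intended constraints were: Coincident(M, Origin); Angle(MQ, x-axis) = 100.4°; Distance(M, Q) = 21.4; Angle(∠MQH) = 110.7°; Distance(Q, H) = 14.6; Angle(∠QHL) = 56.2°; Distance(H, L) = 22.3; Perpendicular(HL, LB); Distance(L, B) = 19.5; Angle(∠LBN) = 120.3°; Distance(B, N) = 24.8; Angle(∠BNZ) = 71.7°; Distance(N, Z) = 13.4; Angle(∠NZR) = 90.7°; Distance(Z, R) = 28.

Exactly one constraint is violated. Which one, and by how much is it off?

Distance(Z, R) = 28 — off by 3.40.

M = (0.00, 0.00) ✓; MQ at 100.4° ✓; |MQ| = 21.40 ✓; ∠MQH = 110.7° ✓; |QH| = 14.60 ✓; ∠QHL = 56.20° ✓; |HL| = 22.30 ✓; ∠(HL, LB) = 90.00° ✓; |LB| = 19.50 ✓; ∠LBN = 120.3° ✓; |BN| = 24.80 ✓; ∠BNZ = 71.70° ✓; |NZ| = 13.40 ✓; ∠NZR = 90.70° ✓; |ZR| = 31.40 ✗.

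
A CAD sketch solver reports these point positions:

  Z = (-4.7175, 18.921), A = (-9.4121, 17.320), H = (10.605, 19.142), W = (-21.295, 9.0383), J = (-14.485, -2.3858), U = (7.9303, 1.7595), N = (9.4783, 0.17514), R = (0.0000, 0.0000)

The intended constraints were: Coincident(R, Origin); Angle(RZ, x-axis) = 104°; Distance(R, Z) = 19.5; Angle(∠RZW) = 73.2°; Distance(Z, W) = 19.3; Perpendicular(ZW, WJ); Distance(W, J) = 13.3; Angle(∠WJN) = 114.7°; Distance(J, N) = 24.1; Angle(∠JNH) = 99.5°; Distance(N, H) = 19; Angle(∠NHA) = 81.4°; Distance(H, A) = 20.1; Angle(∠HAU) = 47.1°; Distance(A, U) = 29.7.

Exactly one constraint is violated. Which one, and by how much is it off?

Distance(A, U) = 29.7 — off by 6.40.

R = (0.00, 0.00) ✓; RZ at 104.0° ✓; |RZ| = 19.50 ✓; ∠RZW = 73.20° ✓; |ZW| = 19.30 ✓; ∠(ZW, WJ) = 90.00° ✓; |WJ| = 13.30 ✓; ∠WJN = 114.7° ✓; |JN| = 24.10 ✓; ∠JNH = 99.50° ✓; |NH| = 19.00 ✓; ∠NHA = 81.40° ✓; |HA| = 20.10 ✓; ∠HAU = 47.10° ✓; |AU| = 23.30 ✗.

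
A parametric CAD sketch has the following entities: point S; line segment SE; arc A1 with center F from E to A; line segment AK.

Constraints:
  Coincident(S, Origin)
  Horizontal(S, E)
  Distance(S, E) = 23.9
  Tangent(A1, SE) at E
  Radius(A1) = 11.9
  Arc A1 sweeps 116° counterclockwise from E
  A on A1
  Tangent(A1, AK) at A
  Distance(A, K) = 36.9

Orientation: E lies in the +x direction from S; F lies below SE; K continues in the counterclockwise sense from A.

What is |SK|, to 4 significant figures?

58.24

On A1, E sits at bearing 90° from F; a 116° counterclockwise sweep puts A at bearing 206°, so A = F + 11.9·(cos 206°, sin 206°) = (13.20, -17.12). The tangent condition forces FA to be normal to AK, so AK runs along (−sin 206°, cos 206°); with |AK| = 36.9, K = (29.38, -50.28). Then |SK| = |K − S| = 58.24.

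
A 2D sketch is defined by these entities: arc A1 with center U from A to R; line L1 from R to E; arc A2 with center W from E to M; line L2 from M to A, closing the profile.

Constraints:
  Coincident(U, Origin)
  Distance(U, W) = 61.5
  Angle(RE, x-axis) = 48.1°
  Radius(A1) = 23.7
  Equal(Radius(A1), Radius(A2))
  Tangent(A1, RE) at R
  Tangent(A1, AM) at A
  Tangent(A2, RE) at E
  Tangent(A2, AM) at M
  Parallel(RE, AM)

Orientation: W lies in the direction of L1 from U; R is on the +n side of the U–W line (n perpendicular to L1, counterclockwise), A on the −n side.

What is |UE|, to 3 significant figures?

65.9

The slot axis is L1's direction at 48.1°, so u = (cos 48.1°, sin 48.1°) = (0.668, 0.744) and n = (−sin 48.1°, cos 48.1°) = (-0.744, 0.668). U is at the origin and W lies 61.5 along u from U, so W = 61.5·u = (41.1, 45.8). Tangency of A1 to both parallel lines with radius 23.7 puts R and A at U ± 23.7·n: R = (-17.6, 15.8), A = (17.6, -15.8). Equal radii place E and M the same way about W: E = W + 23.7·n = (23.4, 61.6), M = W − 23.7·n = (58.7, 29.9). Then |UE| = |E − U| = 65.9.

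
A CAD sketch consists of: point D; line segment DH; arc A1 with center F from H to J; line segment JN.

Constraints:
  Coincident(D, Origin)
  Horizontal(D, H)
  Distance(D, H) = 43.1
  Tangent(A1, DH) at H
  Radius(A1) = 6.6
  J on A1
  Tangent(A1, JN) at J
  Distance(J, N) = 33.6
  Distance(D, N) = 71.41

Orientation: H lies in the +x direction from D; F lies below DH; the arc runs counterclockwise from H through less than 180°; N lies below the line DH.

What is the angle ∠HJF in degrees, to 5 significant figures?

22.438°

D is at the origin; D and H share the same y with |DH| = 43.1 and H on the +x side, so H = (43.100, 0.0000). Since A1 is tangent to DH there, FH ⟂ DH, so F = H + (0, -6.6) = (43.100, -6.6000). Since FJ ⟂ JN (tangency), |FN| = √(6.6² + 33.6²) = 34.242 regardless of where J sits on A1. So N lies on both circle(D, 71.41) and circle(F, 34.242); the below-DH intersection is N = (62.253, -34.984). J is the foot of the tangent from N: J = (38.443, -11.277).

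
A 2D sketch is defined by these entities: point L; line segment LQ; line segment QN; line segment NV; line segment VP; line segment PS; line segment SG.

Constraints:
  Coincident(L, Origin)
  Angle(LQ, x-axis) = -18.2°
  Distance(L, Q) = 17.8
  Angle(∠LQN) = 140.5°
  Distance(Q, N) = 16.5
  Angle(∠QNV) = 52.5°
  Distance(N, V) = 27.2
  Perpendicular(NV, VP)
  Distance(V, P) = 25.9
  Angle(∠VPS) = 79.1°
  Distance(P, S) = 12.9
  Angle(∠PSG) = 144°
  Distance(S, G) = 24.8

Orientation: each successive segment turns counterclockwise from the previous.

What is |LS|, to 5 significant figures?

14.346

NV ⟂ VP, so VP runs at -121.20°; with |VP| = 25.9, P = (-4.4004, -7.6295). ∠VPS = 79.1° gives PS at -20.300° from the x-axis; with |PS| = 12.9, S = (7.6984, -12.105). Then |LS| = |S − L| = 14.346.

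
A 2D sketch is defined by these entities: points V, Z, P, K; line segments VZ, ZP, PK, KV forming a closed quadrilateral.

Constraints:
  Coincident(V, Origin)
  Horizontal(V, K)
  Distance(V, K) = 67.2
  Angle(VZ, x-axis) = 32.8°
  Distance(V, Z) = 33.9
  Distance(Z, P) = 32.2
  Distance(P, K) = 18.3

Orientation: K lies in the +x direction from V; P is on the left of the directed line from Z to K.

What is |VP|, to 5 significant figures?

63.033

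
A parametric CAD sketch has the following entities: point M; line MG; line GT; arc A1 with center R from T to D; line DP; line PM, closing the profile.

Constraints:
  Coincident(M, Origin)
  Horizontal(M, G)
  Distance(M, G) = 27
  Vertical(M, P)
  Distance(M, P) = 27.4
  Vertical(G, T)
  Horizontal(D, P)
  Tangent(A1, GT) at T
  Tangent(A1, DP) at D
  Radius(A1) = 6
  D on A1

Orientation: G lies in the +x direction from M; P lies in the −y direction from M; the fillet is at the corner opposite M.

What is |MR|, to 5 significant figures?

29.983

M is at the origin; MG is horizontal with |MG| = 27.0 and G on the +x side, so G = (27.000, 0.0000). MP is vertical with |MP| = 27.4 and P on the −y side, so P = (0.0000, -27.400). The virtual corner opposite M is at (27.000, -27.400). The tangent condition forces RT to be normal to GT and A1 meets DP tangentially, so RD is at right angles to DP, with radius 6.0, so the center R sits 6.0 in from both sides at R = (21.000, -21.400). Then |MR| = |R − M| = 29.983.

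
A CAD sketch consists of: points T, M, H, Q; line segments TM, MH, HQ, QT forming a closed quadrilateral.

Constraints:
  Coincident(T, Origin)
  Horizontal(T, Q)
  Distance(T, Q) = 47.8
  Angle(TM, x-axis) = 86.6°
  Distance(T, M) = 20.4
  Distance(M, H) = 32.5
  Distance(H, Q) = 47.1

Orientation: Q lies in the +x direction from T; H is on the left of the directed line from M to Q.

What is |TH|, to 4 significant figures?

48.97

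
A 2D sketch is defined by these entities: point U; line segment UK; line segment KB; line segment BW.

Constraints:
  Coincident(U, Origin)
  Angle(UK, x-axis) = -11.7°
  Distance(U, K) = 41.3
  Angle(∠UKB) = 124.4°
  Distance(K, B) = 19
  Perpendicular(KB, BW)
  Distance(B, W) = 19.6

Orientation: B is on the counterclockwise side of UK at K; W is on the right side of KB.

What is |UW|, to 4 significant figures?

68.36

∠UKB = 124.4°, so KB runs at -11.7° + (180° − 124.4°) = 43.90° from the x-axis; with |KB| = 19.0, B = K + 19.0·(cos 43.90°, sin 43.90°) = (54.13, 4.800). KB is perpendicular to BW; with |BW| = 19.6 on the right of KB, W = B + 19.6·(0.6934, -0.7206) = (67.72, -9.323). Then |UW| = |W − U| = 68.36.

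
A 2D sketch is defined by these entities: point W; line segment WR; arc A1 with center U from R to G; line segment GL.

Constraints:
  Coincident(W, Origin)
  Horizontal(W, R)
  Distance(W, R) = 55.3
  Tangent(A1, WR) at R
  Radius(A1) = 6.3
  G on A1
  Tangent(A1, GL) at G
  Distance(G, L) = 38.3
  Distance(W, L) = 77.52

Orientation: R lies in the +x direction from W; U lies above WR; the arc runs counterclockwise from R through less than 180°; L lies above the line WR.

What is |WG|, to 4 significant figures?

61.88

Checks: |UG| = 6.300 ✓; ∠(UG, GL) = 90.00° ✓; |GL| = 38.30 ✓; |WL| = 77.52 ✓.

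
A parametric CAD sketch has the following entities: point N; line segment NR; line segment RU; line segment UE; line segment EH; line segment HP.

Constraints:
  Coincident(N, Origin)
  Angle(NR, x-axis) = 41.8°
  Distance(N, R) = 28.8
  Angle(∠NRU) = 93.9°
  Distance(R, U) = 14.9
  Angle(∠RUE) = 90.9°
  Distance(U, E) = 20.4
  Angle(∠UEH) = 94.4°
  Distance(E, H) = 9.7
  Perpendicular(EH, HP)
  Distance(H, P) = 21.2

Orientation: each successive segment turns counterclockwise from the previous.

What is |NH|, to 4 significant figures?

10.58

N is at the origin; NR runs at 41.8° with length 28.8, so R = (21.47, 19.20). ∠NRU = 93.9° gives RU at 127.9° from the x-axis; with |RU| = 14.9, U = (12.32, 30.95). ∠RUE = 90.9° gives UE at -143.0° from the x-axis; with |UE| = 20.4, E = (-3.975, 18.68). ∠UEH = 94.4° gives EH at -57.40° from the x-axis; with |EH| = 9.7, H = (1.251, 10.50). Then |NH| = |H − N| = 10.58.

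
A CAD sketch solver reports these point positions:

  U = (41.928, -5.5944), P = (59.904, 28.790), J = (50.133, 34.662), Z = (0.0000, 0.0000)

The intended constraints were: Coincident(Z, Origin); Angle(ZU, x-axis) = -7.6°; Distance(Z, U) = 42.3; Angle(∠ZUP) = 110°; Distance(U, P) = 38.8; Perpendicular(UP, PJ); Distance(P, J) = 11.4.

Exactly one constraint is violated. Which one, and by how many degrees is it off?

Perpendicular(UP, PJ) — off by 3.40°.

Z = (0.00, 0.00) ✓; ZU at -7.600° ✓; |ZU| = 42.30 ✓; ∠ZUP = 110.0° ✓; |UP| = 38.80 ✓; ∠(UP, PJ) = 86.60° ✗; |PJ| = 11.40 ✓.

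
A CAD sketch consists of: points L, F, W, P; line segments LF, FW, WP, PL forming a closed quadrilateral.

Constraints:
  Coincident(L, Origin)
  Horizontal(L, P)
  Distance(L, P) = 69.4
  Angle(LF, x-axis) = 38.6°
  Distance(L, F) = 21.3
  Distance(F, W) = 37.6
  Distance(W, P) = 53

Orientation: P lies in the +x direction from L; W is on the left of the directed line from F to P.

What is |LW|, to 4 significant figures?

58.45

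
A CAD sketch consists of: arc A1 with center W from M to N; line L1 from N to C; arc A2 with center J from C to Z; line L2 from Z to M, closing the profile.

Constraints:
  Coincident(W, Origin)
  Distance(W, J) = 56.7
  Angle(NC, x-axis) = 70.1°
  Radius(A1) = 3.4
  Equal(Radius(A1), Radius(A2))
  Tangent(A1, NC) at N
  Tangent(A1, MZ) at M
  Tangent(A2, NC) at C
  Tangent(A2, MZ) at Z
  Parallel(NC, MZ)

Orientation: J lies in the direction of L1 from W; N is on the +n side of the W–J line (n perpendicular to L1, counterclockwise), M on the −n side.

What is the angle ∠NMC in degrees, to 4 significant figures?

83.16°

The slot axis is L1's direction at 70.1°, so u = (cos 70.1°, sin 70.1°) = (0.3404, 0.9403) and n = (−sin 70.1°, cos 70.1°) = (-0.9403, 0.3404). W is at the origin and J lies 56.7 along u from W, so J = 56.7·u = (19.30, 53.31). Tangency of A1 to both parallel lines with radius 3.4 puts N and M at W ± 3.4·n: N = (-3.197, 1.157), M = (3.197, -1.157). Equal radii place C and Z the same way about J: C = J + 3.4·n = (16.10, 54.47), Z = J − 3.4·n = (22.50, 52.16). Then cos ∠NMC = MN·MC / (|MN||MC|), giving 83.16°.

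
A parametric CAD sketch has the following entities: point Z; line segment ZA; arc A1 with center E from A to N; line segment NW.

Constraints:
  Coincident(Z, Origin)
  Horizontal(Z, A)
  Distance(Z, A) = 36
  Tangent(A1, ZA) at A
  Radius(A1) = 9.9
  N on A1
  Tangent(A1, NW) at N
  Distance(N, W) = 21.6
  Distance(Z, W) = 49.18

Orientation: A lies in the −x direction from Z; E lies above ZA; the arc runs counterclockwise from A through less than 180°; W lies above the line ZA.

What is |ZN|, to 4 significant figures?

30.38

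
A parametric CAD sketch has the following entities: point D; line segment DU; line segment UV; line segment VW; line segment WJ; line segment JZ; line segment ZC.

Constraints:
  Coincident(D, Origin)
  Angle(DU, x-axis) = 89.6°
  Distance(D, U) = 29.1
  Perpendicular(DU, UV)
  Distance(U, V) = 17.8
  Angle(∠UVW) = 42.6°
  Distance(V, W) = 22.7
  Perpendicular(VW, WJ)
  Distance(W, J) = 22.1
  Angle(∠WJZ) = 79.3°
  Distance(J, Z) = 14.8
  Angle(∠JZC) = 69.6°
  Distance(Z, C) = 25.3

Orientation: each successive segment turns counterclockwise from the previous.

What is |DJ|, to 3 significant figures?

33.1

D is at the origin; DU runs at 89.6° with length 29.1, so U = (0.203, 29.1). DU ⟂ UV, so UV runs at 180°; with |UV| = 17.8, V = (-17.6, 29.2). ∠UVW = 42.6° gives VW at -43.0° from the x-axis; with |VW| = 22.7, W = (-0.995, 13.7). VW ⟂ WJ, so WJ runs at 47.0°; with |WJ| = 22.1, J = (14.1, 29.9). Then |DJ| = |J − D| = 33.1.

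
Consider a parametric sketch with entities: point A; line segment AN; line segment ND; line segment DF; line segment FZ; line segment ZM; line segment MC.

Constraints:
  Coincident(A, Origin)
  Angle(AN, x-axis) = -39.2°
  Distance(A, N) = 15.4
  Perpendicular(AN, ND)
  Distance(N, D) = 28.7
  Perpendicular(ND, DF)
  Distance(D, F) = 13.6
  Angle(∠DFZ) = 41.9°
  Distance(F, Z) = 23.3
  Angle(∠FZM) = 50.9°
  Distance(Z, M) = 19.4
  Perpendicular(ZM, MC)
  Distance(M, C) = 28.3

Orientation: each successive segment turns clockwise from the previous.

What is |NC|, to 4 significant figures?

41.29

A is at the origin; AN runs at -39.2° with length 15.4, so N = (11.93, -9.733). AN is perpendicular to ND, so ND runs at -129.2°; with |ND| = 28.7, D = (-6.205, -31.97). The perpendicularity gives DF at right angles to ND, so DF runs at 140.8°; with |DF| = 13.6, F = (-16.74, -23.38). ∠DFZ = 41.9° gives FZ at 2.700° from the x-axis; with |FZ| = 23.3, Z = (6.530, -22.28). ∠FZM = 50.9° gives ZM at -126.4° from the x-axis; with |ZM| = 19.4, M = (-4.983, -37.90). ZM is perpendicular to MC, so MC runs at 143.6°; with |MC| = 28.3, C = (-27.76, -21.10). Then |NC| = |C − N| = 41.29.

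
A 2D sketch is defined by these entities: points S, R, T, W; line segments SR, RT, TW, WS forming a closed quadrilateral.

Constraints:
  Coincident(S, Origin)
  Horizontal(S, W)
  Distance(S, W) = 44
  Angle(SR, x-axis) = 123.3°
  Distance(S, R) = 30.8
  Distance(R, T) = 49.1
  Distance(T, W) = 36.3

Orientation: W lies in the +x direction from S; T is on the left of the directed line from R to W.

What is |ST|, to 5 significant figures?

46.387

Checks: |RT| = 49.10 ✓; |TW| = 36.30 ✓.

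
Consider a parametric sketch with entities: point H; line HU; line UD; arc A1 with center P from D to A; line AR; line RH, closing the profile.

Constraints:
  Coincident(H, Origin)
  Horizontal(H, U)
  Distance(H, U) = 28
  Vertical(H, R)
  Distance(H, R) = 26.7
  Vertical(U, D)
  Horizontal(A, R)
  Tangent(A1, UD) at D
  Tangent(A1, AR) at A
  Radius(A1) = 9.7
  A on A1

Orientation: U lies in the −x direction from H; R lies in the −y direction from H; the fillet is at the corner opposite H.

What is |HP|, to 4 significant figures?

24.98

H and R share the same x with |HR| = 26.7 and R on the −y side, so R = (0.000, -26.70). The virtual corner opposite H is at (-28.00, -26.70). A1 meets UD tangentially, so PD is at right angles to UD and the tangent condition forces PA to be normal to AR, with radius 9.7, so the center P sits 9.7 in from both sides at P = (-18.30, -17.00). Then |HP| = |P − H| = 24.98.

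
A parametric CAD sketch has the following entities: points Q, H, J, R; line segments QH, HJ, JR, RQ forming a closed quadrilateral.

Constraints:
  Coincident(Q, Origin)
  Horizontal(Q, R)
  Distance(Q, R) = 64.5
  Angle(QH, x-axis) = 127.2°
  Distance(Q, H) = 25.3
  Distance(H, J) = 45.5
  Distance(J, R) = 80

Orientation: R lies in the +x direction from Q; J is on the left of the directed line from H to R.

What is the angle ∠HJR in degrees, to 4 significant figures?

76.52°

Checks: |HJ| = 45.50 ✓; |JR| = 80.00 ✓.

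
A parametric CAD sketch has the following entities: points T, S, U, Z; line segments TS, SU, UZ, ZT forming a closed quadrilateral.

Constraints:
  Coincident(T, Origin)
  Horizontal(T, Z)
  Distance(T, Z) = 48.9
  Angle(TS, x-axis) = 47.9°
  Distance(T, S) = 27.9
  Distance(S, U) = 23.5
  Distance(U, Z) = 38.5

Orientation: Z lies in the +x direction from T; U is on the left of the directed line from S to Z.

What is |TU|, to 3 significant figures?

51.3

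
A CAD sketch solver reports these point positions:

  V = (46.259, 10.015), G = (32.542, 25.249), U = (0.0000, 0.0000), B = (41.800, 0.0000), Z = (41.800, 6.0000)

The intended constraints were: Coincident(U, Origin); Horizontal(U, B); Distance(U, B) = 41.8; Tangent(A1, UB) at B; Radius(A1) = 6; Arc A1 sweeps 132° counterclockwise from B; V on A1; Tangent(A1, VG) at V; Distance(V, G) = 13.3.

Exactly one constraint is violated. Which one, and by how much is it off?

Distance(V, G) = 13.3 — off by 7.20.

U = (0.00, 0.00) ✓; U.y = 0.00, B.y = 0.00 ✓; |UB| = 41.80 ✓; ∠(ZB, BU) = 90.00° ✓; |ZB| = 6.000 ✓; bearing(Z→V) − bearing(Z→B) = 132.0° ✓; |ZV| = 6.000 ✓; ∠(ZV, VG) = 90.00° ✓; |VG| = 20.50 ✗.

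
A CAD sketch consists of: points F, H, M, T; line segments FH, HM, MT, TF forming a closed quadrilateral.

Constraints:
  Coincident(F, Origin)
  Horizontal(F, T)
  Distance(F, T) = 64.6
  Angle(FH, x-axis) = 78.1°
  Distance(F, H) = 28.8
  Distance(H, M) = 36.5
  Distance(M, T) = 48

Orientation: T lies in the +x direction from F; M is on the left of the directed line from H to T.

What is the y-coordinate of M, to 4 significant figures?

41.23

Checks: |HM| = 36.50 ✓; |MT| = 48.00 ✓.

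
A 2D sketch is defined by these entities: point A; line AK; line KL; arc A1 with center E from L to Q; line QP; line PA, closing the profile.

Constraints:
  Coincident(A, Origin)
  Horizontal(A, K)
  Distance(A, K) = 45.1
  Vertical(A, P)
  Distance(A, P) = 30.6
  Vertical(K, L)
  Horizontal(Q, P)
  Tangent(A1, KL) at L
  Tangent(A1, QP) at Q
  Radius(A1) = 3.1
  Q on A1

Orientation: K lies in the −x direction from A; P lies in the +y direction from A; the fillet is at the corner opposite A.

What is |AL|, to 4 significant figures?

52.82

A is at the origin; A and K share the same y with |AK| = 45.1 and K on the −x side, so K = (-45.10, 0.000). AP is vertical with |AP| = 30.6 and P on the +y side, so P = (0.000, 30.60). The virtual corner opposite A is at (-45.10, 30.60). Since A1 is tangent to KL there, EL ⟂ KL and since A1 is tangent to QP there, EQ ⟂ QP, with radius 3.1, so the center E sits 3.1 in from both sides at E = (-42.00, 27.50). That places the tangent points at L = (-45.10, 27.50) on KL and Q = (-42.00, 30.60) on QP. Then |AL| = |L − A| = 52.82.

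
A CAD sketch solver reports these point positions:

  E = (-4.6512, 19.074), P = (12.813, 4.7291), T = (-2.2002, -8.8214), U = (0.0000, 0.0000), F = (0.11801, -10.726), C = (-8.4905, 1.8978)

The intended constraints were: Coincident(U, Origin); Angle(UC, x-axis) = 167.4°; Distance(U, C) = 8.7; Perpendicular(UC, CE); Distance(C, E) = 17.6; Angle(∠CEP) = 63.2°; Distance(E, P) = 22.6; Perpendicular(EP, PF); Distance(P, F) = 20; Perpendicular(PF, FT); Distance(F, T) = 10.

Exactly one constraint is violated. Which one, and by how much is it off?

Distance(F, T) = 10 — off by 7.00.

U = (0.00, 0.00) ✓; UC at 167.4° ✓; |UC| = 8.700 ✓; ∠(UC, CE) = 90.00° ✓; |CE| = 17.60 ✓; ∠CEP = 63.20° ✓; |EP| = 22.60 ✓; ∠(EP, PF) = 90.00° ✓; |PF| = 20.00 ✓; ∠(PF, FT) = 90.01° ✓; |FT| = 3.000 ✗.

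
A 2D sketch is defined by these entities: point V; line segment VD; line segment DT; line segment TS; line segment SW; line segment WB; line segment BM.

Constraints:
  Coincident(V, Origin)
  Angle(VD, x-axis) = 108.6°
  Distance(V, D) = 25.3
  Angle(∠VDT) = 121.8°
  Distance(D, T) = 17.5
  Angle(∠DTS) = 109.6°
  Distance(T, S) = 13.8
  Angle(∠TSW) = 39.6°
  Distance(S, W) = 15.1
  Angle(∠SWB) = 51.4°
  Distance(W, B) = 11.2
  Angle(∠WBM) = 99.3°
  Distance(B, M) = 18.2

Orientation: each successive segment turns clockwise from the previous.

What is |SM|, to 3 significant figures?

7.76

∠SWB = 51.4° gives WB at 71.0° from the x-axis; with |WB| = 11.2, B = (5.47, 38.3). ∠WBM = 99.3° gives BM at -9.70° from the x-axis; with |BM| = 18.2, M = (23.4, 35.2). Then |SM| = |M − S| = 7.76.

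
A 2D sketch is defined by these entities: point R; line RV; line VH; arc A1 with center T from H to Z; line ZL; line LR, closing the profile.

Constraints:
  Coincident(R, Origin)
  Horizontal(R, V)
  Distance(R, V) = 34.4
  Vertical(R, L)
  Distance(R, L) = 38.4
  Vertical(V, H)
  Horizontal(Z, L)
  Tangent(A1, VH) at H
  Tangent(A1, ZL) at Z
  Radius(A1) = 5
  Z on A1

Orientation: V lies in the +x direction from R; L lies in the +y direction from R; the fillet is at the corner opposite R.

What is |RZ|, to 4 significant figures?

48.36

R is at the origin; RV is horizontal with |RV| = 34.4 and V on the +x side, so V = (34.40, 0.000). RL is vertical with |RL| = 38.4 and L on the +y side, so L = (0.000, 38.40). The virtual corner opposite R is at (34.40, 38.40). Tangency of A1 to VH means the radius TH is perpendicular to VH and the tangent condition forces TZ to be normal to ZL, with radius 5.0, so the center T sits 5.0 in from both sides at T = (29.40, 33.40). That places the tangent points at H = (34.40, 33.40) on VH and Z = (29.40, 38.40) on ZL. Then |RZ| = |Z − R| = 48.36.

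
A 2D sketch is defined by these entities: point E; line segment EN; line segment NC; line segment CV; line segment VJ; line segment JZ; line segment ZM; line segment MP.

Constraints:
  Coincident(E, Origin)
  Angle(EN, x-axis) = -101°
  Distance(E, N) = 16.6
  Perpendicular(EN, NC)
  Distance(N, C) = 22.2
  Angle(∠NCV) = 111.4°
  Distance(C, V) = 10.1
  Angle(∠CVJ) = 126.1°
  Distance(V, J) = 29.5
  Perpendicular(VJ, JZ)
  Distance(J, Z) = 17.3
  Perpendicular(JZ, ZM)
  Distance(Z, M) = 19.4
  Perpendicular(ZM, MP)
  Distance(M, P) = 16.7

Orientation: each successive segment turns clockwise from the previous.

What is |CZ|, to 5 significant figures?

36.610

E is at the origin; EN runs at -101.0° with length 16.6, so N = (-3.1674, -16.295). The perpendicularity gives NC at right angles to EN, so NC runs at 169.00°; with |NC| = 22.2, C = (-24.960, -12.059). ∠NCV = 111.4° gives CV at 100.40° from the x-axis; with |CV| = 10.1, V = (-26.783, -2.1250). ∠CVJ = 126.1° gives VJ at 46.500° from the x-axis; with |VJ| = 29.5, J = (-6.4763, 19.274). The perpendicularity gives JZ at right angles to VJ, so JZ runs at -43.500°; with |JZ| = 17.3, Z = (6.0726, 7.3650). Then |CZ| = |Z − C| = 36.610.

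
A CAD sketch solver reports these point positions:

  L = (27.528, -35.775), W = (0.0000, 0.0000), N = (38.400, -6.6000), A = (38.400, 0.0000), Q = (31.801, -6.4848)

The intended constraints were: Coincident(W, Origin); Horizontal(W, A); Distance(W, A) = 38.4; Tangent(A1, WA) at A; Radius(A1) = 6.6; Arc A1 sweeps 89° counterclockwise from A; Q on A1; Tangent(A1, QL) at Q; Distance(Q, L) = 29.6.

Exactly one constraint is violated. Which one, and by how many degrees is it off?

Tangent(A1, QL) at Q — off by 7.30°.

W = (0.00, 0.00) ✓; W.y = 0.00, A.y = 0.00 ✓; |WA| = 38.40 ✓; ∠(NA, AW) = 90.00° ✓; |NA| = 6.600 ✓; bearing(N→Q) − bearing(N→A) = 89.00° ✓; |NQ| = 6.600 ✓; ∠(NQ, QL) = 97.30° ✗; |QL| = 29.60 ✓.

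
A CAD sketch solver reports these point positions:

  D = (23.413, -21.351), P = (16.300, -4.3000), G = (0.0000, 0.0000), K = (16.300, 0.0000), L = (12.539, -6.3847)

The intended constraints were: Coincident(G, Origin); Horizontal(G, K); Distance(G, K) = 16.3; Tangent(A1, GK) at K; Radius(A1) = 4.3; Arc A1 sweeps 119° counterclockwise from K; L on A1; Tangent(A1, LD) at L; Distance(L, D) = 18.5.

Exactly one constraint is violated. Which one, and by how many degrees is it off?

Tangent(A1, LD) at L — off by 7.00°.

G = (0.00, 0.00) ✓; G.y = 0.00, K.y = 0.00 ✓; |GK| = 16.30 ✓; ∠(PK, KG) = 90.00° ✓; |PK| = 4.300 ✓; bearing(P→L) − bearing(P→K) = 119.0° ✓; |PL| = 4.300 ✓; ∠(PL, LD) = 83.00° ✗; |LD| = 18.50 ✓.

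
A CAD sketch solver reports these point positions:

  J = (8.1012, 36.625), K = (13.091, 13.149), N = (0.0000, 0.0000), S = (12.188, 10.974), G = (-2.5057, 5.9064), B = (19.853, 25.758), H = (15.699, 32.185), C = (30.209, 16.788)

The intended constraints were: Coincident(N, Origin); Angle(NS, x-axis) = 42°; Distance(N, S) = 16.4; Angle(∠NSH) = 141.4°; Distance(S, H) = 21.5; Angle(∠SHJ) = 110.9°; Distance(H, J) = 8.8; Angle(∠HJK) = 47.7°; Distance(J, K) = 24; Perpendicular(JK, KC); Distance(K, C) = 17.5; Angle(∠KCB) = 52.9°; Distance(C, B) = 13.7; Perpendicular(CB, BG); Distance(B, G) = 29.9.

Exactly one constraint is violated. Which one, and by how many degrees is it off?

Perpendicular(CB, BG) — off by 7.50°.

N = (0.00, 0.00) ✓; NS at 42.00° ✓; |NS| = 16.40 ✓; ∠NSH = 141.4° ✓; |SH| = 21.50 ✓; ∠SHJ = 110.9° ✓; |HJ| = 8.800 ✓; ∠HJK = 47.70° ✓; |JK| = 24.00 ✓; ∠(JK, KC) = 90.00° ✓; |KC| = 17.50 ✓; ∠KCB = 52.90° ✓; |CB| = 13.70 ✓; ∠(CB, BG) = 82.50° ✗; |BG| = 29.90 ✓.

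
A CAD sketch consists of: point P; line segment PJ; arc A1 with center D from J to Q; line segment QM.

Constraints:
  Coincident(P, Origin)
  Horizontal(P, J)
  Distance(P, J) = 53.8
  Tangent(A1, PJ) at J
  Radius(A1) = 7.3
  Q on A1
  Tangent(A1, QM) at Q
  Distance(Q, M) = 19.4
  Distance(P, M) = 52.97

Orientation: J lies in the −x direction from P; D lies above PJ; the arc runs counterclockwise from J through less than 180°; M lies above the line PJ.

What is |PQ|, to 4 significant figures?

47.04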